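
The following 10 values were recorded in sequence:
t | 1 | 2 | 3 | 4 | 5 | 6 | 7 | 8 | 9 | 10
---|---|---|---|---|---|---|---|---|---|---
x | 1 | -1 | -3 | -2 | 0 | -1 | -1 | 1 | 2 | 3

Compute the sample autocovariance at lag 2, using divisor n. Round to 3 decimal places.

0.038

Mean x̄ = (1 − 1 − 3 − 2 + 0 − 1 − 1 + 1 + 2 + 3)/10 = -0.1000
Σ_{t=1}^{8}(x_t−x̄)(x_{t+2}−x̄) = 0.3800
γ_2 = 0.3800 / 10 = 0.038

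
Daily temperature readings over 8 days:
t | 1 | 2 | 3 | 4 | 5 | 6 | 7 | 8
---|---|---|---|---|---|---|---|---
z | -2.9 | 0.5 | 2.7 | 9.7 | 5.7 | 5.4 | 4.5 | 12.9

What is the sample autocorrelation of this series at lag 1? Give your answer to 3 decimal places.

0.198

Mean z̄ = (-2.9 + 0.5 + 2.7 + 9.7 + 5.7 + 5.4 + 4.5 + 12.9)/8 = 4.8125
Deviations from mean: -7.7125, -4.3125, -2.1125, 4.8875, 0.8875, 0.5875, -0.3125, 8.0875
Numerator Σ_{t=1}^{7}(z_t−z̄)(z_{t+1}−z̄) = 34.1936
Denominator Σ(z_t−z̄)² = 173.0688
r_1 = 34.1936 / 173.0688 = 0.198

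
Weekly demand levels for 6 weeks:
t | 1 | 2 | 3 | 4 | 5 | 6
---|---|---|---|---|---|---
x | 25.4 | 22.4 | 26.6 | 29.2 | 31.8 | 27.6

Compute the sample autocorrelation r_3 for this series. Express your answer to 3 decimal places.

Mean x̄ = (25.4 + 22.4 + 26.6 + 29.2 + 31.8 + 27.6)/6 = 27.1667
Deviations from mean: -1.7667, -4.7667, -0.5667, 2.0333, 4.6333, 0.4333
Numerator Σ_{t=1}^{3}(x_t−x̄)(x_{t+3}−x̄) = -25.9233
Denominator Σ(x_t−x̄)² = 51.9533
r_3 = -25.9233 / 51.9533 = -0.499

-0.499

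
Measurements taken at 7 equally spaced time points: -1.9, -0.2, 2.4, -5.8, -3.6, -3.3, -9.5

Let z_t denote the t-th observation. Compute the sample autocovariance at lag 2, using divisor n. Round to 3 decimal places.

-0.025

Mean z̄ = (-1.9 − 0.2 + 2.4 − 5.8 − 3.6 − 3.3 − 9.5)/7 = -3.1286
Σ_{t=1}^{5}(z_t−z̄)(z_{t+2}−z̄) = -0.1759
γ_2 = -0.1759 / 7 = -0.025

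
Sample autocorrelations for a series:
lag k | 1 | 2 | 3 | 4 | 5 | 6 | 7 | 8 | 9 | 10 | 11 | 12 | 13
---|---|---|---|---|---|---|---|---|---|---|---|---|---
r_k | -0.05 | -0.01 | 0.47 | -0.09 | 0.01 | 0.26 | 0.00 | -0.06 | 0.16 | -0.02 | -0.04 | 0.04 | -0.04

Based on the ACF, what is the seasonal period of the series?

The largest autocorrelation is r_3 = 0.47, with weaker echoes at lags 6 (0.26) and 9 (0.16); the remaining lags stay at or below 0.04.
The dominant spike at lag 3 indicates a seasonal period of 3.

3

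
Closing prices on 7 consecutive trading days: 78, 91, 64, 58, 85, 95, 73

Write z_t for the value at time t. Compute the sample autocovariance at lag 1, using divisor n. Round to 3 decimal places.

Mean z̄ = (78 + 91 + 64 + 58 + 85 + 95 + 73)/7 = 77.7143
Σ_{t=1}^{6}(z_t−z̄)(z_{t+1}−z̄) = -7.2245
γ_1 = -7.2245 / 7 = -1.032

-1.032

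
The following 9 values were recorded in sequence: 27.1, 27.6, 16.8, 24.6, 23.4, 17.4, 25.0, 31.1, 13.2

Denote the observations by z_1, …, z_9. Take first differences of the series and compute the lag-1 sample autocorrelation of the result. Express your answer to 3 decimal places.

-0.325

First differences Δz: 0.5, -10.8, 7.8, -1.2, -6.0, 7.6, 6.1, -17.9
Mean of differences = -1.7375
Numerator Σ(Δz_t−Δz̄)(Δz_{t+1}−Δz̄) = -197.1677
Denominator Σ(Δz_t−Δz̄)² = 606.3988
r_1(Δz) = -197.1677 / 606.3988 = -0.325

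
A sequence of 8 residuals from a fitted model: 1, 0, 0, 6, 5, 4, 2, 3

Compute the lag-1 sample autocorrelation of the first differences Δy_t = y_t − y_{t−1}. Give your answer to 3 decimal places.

First differences Δy: -1, 0, 6, -1, -1, -2, 1
Mean of differences = 0.2857
Numerator Σ(Δy_t−Δȳ)(Δy_{t+1}−Δȳ) = -5.6531
Denominator Σ(Δy_t−Δȳ)² = 43.4286
r_1(Δy) = -5.6531 / 43.4286 = -0.130

-0.130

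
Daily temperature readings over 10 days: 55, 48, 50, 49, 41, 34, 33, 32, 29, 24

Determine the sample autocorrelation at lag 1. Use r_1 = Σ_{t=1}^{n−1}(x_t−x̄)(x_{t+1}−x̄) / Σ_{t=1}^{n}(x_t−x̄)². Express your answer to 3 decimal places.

0.656

Mean x̄ = (55 + 48 + 50 + 49 + 41 + 34 + 33 + 32 + 29 + 24)/10 = 39.5000
Numerator Σ_{t=1}^{9}(x_t−x̄)(x_{t+1}−x̄) = 652.7500
Denominator Σ(x_t−x̄)² = 994.5000
r_1 = 652.7500 / 994.5000 = 0.656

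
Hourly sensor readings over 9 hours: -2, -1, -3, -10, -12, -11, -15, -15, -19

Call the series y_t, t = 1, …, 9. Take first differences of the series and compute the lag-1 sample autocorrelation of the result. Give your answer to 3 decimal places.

First differences Δy: 1, -2, -7, -2, 1, -4, 0, -4
Mean of differences = -2.1250
Numerator Σ(Δy_t−Δȳ)(Δy_{t+1}−Δȳ) = -14.2656
Denominator Σ(Δy_t−Δȳ)² = 54.8750
r_1(Δy) = -14.2656 / 54.8750 = -0.260

-0.260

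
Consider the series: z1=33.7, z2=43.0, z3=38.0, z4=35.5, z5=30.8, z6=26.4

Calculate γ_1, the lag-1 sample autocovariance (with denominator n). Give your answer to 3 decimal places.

8.683

Mean z̄ = (33.7 + 43.0 + 38.0 + 35.5 + 30.8 + 26.4)/6 = 34.5667
Σ_{t=1}^{5}(z_t−z̄)(z_{t+1}−z̄) = 52.0956
γ_1 = 52.0956 / 6 = 8.683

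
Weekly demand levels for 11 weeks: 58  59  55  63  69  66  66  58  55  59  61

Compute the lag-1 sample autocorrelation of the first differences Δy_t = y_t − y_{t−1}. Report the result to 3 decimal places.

First differences Δy: 1, -4, 8, 6, -3, 0, -8, -3, 4, 2
Mean of differences = 0.3000
Numerator Σ(Δy_t−Δȳ)(Δy_{t+1}−Δȳ) = 13.9100
Denominator Σ(Δy_t−Δȳ)² = 218.1000
r_1(Δy) = 13.9100 / 218.1000 = 0.064

0.064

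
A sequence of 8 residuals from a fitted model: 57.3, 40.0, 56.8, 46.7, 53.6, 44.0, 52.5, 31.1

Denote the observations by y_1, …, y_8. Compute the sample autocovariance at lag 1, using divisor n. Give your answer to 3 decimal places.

Mean ȳ = (57.3 + 40.0 + 56.8 + 46.7 + 53.6 + 44.0 + 52.5 + 31.1)/8 = 47.7500
Deviations: 9.5500, -7.7500, 9.0500, -1.0500, 5.8500, -3.7500, 4.7500, -16.6500
Σ_{t=1}^{7}(y_t−ȳ)(y_{t+1}−ȳ) = -278.6325
γ_1 = -278.6325 / 8 = -34.829

-34.829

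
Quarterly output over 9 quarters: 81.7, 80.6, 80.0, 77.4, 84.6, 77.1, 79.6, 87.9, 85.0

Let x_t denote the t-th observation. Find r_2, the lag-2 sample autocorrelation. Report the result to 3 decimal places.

Mean x̄ = (81.7 + 80.6 + 80.0 + 77.4 + 84.6 + 77.1 + 79.6 + 87.9 + 85.0)/9 = 81.5444
Numerator Σ_{t=1}^{7}(x_t−x̄)(x_{t+2}−x̄) = -23.5328
Denominator Σ(x_t−x̄)² = 105.6822
r_2 = -23.5328 / 105.6822 = -0.223

-0.223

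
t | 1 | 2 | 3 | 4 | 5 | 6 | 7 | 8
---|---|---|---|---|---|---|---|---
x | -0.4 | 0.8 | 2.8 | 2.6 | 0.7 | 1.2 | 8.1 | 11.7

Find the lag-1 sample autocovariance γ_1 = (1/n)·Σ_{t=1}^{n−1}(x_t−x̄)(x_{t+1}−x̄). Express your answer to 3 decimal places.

Mean x̄ = (-0.4 + 0.8 + 2.8 + 2.6 + 0.7 + 1.2 + 8.1 + 11.7)/8 = 3.4375
Deviations: -3.8375, -2.6375, -0.6375, -0.8375, -2.7375, -2.2375, 4.6625, 8.2625
Σ_{t=1}^{7}(x_t−x̄)(x_{t+1}−x̄) = 48.8461
γ_1 = 48.8461 / 8 = 6.106

6.106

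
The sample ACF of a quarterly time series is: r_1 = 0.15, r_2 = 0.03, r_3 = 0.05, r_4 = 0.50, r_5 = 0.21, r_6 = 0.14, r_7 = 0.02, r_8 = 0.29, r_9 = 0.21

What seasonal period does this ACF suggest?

The largest autocorrelation is r_4 = 0.50, with a weaker echo at lag 8 (0.29); the remaining lags stay at or below 0.21.
The dominant spike at lag 4 indicates a seasonal period of 4.

4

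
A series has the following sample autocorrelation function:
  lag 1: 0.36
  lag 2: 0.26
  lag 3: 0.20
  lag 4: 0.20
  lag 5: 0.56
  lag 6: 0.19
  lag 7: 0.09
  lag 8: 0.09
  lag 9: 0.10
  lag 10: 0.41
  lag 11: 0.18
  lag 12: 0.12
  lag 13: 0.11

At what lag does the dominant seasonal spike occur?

5

The largest autocorrelation is r_5 = 0.56, with a weaker echo at lag 10 (0.41); the remaining lags stay at or below 0.36. The elevated value at lag 1 (0.36), dropping to 0.26 at lag 2, reflects decaying short-term dependence rather than seasonality.
The dominant spike at lag 5 indicates a seasonal period of 5.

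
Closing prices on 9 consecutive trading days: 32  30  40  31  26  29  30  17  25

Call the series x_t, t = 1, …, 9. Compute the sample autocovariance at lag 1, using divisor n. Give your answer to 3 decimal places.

7.332

Mean x̄ = (32 + 30 + 40 + 31 + 26 + 29 + 30 + 17 + 25)/9 = 28.8889
Σ_{t=1}^{8}(x_t−x̄)(x_{t+1}−x̄) = 65.9877
γ_1 = 65.9877 / 9 = 7.332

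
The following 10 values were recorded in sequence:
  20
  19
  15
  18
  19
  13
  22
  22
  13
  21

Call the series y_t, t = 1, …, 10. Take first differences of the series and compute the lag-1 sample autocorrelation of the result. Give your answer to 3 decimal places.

-0.472

First differences Δy: -1, -4, 3, 1, -6, 9, 0, -9, 8
Mean of differences = 0.1111
Numerator Σ(Δy_t−Δȳ)(Δy_{t+1}−Δȳ) = -136.3457
Denominator Σ(Δy_t−Δȳ)² = 288.8889
r_1(Δy) = -136.3457 / 288.8889 = -0.472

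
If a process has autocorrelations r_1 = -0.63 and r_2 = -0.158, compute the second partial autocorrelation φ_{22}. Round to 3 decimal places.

φ_{22} = (r_2 − r_1²) / (1 − r_1²)
r_1² = (-0.63)² = 0.3969
Numerator = -0.158 − 0.3969 = -0.5549; denominator = 1 − 0.3969 = 0.6031
φ_{22} = -0.5549 / 0.6031 = -0.920

-0.920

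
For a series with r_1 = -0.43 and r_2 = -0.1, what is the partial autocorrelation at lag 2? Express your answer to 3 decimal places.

-0.350

φ_{22} = (r_2 − r_1²) / (1 − r_1²)
r_1² = (-0.43)² = 0.1849
Numerator = -0.1 − 0.1849 = -0.2849; denominator = 1 − 0.1849 = 0.8151
φ_{22} = -0.2849 / 0.8151 = -0.350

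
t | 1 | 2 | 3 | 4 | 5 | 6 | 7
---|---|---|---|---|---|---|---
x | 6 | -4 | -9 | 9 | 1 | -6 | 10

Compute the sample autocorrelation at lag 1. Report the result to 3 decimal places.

-0.343

Mean x̄ = (6 − 4 − 9 + 9 + 1 − 6 + 10)/7 = 1.0000
Deviations from mean: 5.0000, -5.0000, -10.0000, 8.0000, 0.0000, -7.0000, 9.0000
Σ(x_t−x̄)(x_{t+1}−x̄) = (-25.0000) + (50.0000) + (-80.0000) + (0.0000) + (0.0000) + (-63.0000) = -118.0000
Denominator Σ(x_t−x̄)² = 344.0000
r_1 = -118.0000 / 344.0000 = -0.343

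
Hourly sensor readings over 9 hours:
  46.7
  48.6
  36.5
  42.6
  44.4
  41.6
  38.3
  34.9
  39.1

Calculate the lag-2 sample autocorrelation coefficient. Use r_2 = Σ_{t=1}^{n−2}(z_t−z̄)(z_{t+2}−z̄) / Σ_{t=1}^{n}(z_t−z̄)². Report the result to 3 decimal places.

Mean z̄ = (46.7 + 48.6 + 36.5 + 42.6 + 44.4 + 41.6 + 38.3 + 34.9 + 39.1)/9 = 41.4111
Numerator Σ_{t=1}^{7}(z_t−z̄)(z_{t+2}−z̄) = -35.2202
Denominator Σ(z_t−z̄)² = 171.5689
r_2 = -35.2202 / 171.5689 = -0.205

-0.205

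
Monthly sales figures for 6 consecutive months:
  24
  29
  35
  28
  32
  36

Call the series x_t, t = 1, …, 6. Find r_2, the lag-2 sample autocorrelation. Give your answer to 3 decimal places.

-0.318

Mean x̄ = (24 + 29 + 35 + 28 + 32 + 36)/6 = 30.6667
Deviations from mean: -6.6667, -1.6667, 4.3333, -2.6667, 1.3333, 5.3333
Σ(x_t−x̄)(x_{t+2}−x̄) = (-28.8889) + (4.4444) + (5.7778) + (-14.2222) = -32.8889
Denominator Σ(x_t−x̄)² = 103.3333
r_2 = -32.8889 / 103.3333 = -0.318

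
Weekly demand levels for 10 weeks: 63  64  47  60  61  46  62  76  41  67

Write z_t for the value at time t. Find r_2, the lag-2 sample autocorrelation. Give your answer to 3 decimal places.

-0.205

Mean z̄ = (63 + 64 + 47 + 60 + 61 + 46 + 62 + 76 + 41 + 67)/10 = 58.7000
Numerator Σ_{t=1}^{8}(z_t−z̄)(z_{t+2}−z̄) = -213.7800
Denominator Σ(z_t−z̄)² = 1044.1000
r_2 = -213.7800 / 1044.1000 = -0.205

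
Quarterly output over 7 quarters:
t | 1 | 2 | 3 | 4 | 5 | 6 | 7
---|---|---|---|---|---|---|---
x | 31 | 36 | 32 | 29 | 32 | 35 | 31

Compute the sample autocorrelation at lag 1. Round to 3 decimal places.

Mean x̄ = (31 + 36 + 32 + 29 + 32 + 35 + 31)/7 = 32.2857
Deviations from mean: -1.2857, 3.7143, -0.2857, -3.2857, -0.2857, 2.7143, -1.2857
Σ(x_t−x̄)(x_{t+1}−x̄) = (-4.7755) + (-1.0612) + (0.9388) + (0.9388) + (-0.7755) + (-3.4898) = -8.2245
Denominator Σ(x_t−x̄)² = 35.4286
r_1 = -8.2245 / 35.4286 = -0.232

-0.232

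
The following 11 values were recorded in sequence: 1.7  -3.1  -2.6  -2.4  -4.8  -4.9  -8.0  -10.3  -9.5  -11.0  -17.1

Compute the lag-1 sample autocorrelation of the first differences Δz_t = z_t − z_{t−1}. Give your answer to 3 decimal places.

First differences Δz: -4.8, 0.5, 0.2, -2.4, -0.1, -3.1, -2.3, 0.8, -1.5, -6.1
Mean of differences = -1.8800
Numerator Σ(Δz_t−Δz̄)(Δz_{t+1}−Δz̄) = -7.3764
Denominator Σ(Δz_t−Δz̄)² = 48.7560
r_1(Δz) = -7.3764 / 48.7560 = -0.151

-0.151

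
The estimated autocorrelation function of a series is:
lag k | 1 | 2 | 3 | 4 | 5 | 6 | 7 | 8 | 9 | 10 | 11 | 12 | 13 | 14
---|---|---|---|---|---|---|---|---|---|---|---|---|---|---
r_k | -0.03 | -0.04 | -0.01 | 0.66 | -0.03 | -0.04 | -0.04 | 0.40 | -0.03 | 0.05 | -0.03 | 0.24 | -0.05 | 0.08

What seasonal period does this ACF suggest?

4

The largest autocorrelation is r_4 = 0.66, with weaker echoes at lags 8 (0.40) and 12 (0.24); the remaining lags stay at or below 0.08.
The dominant spike at lag 4 indicates a seasonal period of 4.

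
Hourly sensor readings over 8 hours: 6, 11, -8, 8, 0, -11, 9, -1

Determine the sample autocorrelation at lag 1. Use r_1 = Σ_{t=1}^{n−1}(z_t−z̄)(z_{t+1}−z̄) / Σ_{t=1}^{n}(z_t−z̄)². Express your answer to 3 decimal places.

-0.459

Mean z̄ = (6 + 11 − 8 + 8 + 0 − 11 + 9 − 1)/8 = 1.7500
Deviations from mean: 4.2500, 9.2500, -9.7500, 6.2500, -1.7500, -12.7500, 7.2500, -2.7500
Σ(z_t−z̄)(z_{t+1}−z̄) = (39.3125) + (-90.1875) + (-60.9375) + (-10.9375) + (22.3125) + (-92.4375) + (-19.9375) = -212.8125
Denominator Σ(z_t−z̄)² = 463.5000
r_1 = -212.8125 / 463.5000 = -0.459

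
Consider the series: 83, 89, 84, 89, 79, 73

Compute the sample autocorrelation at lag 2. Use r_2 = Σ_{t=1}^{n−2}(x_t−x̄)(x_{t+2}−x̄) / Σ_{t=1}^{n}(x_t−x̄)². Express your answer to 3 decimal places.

-0.142

Mean x̄ = (83 + 89 + 84 + 89 + 79 + 73)/6 = 82.8333
Σ(x_t−x̄)(x_{t+2}−x̄) = (0.1944) + (38.0278) + (-4.4722) + (-60.6389) = -26.8889
Denominator Σ(x_t−x̄)² = 188.8333
r_2 = -26.8889 / 188.8333 = -0.142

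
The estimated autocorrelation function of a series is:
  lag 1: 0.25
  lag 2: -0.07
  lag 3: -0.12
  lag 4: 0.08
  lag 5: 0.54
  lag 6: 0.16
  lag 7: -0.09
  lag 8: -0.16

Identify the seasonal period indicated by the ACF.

The largest autocorrelation is r_5 = 0.54; the remaining lags stay at or below 0.25.
The dominant spike at lag 5 indicates a seasonal period of 5.

5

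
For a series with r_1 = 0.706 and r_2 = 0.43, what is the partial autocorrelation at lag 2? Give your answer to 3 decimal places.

-0.136

φ_{22} = (r_2 − r_1²) / (1 − r_1²)
r_1² = (0.706)² = 0.498436
Numerator = 0.43 − 0.4984 = -0.0684; denominator = 1 − 0.4984 = 0.5016
φ_{22} = -0.0684 / 0.5016 = -0.136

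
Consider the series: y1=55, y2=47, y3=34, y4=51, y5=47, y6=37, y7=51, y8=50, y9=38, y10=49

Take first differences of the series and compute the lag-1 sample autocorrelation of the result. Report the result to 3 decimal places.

First differences Δy: -8, -13, 17, -4, -10, 14, -1, -12, 11
Mean of differences = -0.6667
Numerator Σ(Δy_t−Δȳ)(Δy_{t+1}−Δȳ) = -425.4444
Denominator Σ(Δy_t−Δȳ)² = 1096.0000
r_1(Δy) = -425.4444 / 1096.0000 = -0.388

-0.388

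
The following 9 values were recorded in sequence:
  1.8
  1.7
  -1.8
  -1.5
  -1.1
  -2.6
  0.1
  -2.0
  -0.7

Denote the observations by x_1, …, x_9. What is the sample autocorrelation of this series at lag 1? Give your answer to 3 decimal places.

0.141

Mean x̄ = (1.8 + 1.7 − 1.8 − 1.5 − 1.1 − 2.6 + 0.1 − 2.0 − 0.7)/9 = -0.6778
Numerator Σ_{t=1}^{8}(x_t−x̄)(x_{t+1}−x̄) = 2.8106
Denominator Σ(x_t−x̄)² = 19.9556
r_1 = 2.8106 / 19.9556 = 0.141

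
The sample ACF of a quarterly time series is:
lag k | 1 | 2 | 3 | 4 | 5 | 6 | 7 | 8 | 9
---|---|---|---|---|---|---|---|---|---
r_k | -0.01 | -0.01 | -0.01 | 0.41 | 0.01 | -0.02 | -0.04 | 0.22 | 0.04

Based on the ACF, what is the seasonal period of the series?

The largest autocorrelation is r_4 = 0.41, with a weaker echo at lag 8 (0.22); the remaining lags stay at or below 0.04.
The dominant spike at lag 4 indicates a seasonal period of 4.

4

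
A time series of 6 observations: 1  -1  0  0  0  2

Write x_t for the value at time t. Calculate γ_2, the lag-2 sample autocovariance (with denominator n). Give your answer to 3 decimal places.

Mean x̄ = (1 − 1 + 0 + 0 + 0 + 2)/6 = 0.3333
Deviations: 0.6667, -1.3333, -0.3333, -0.3333, -0.3333, 1.6667
Σ_{t=1}^{4}(x_t−x̄)(x_{t+2}−x̄) = -0.2222
γ_2 = -0.2222 / 6 = -0.037

-0.037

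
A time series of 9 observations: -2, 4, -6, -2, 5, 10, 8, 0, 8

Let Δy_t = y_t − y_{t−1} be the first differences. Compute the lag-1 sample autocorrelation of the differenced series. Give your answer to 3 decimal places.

-0.265

First differences Δy: 6, -10, 4, 7, 5, -2, -8, 8
Mean of differences = 1.2500
Numerator Σ(Δy_t−Δȳ)(Δy_{t+1}−Δȳ) = -91.5625
Denominator Σ(Δy_t−Δȳ)² = 345.5000
r_1(Δy) = -91.5625 / 345.5000 = -0.265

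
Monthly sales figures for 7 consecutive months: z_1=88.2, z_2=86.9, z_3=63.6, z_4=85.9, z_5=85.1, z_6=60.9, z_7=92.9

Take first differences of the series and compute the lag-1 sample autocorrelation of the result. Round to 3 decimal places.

First differences Δz: -1.3, -23.3, 22.3, -0.8, -24.2, 32.0
Mean of differences = 0.7833
Numerator Σ(Δz_t−Δz̄)(Δz_{t+1}−Δz̄) = -1242.4269
Denominator Σ(Δz_t−Δz̄)² = 2648.4683
r_1(Δz) = -1242.4269 / 2648.4683 = -0.469

-0.469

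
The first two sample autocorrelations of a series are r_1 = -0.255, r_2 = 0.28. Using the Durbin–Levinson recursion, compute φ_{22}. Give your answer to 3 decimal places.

0.230

φ_{22} = (r_2 − r_1²) / (1 − r_1²)
r_1² = (-0.255)² = 0.065025
Numerator = 0.28 − 0.0650 = 0.2150; denominator = 1 − 0.0650 = 0.9350
φ_{22} = 0.2150 / 0.9350 = 0.230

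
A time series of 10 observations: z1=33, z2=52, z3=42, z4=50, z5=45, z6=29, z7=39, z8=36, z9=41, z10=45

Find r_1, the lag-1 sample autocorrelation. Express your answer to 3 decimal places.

Mean z̄ = (33 + 52 + 42 + 50 + 45 + 29 + 39 + 36 + 41 + 45)/10 = 41.2000
Numerator Σ_{t=1}^{9}(z_t−z̄)(z_{t+1}−z̄) = -47.2400
Denominator Σ(z_t−z̄)² = 471.6000
r_1 = -47.2400 / 471.6000 = -0.100

-0.100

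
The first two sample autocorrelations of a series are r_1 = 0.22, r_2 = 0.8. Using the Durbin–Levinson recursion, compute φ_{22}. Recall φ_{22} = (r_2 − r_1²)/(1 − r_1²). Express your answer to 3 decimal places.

φ_{22} = (r_2 − r_1²) / (1 − r_1²)
r_1² = (0.22)² = 0.0484
Numerator = 0.8 − 0.0484 = 0.7516; denominator = 1 − 0.0484 = 0.9516
φ_{22} = 0.7516 / 0.9516 = 0.790

0.790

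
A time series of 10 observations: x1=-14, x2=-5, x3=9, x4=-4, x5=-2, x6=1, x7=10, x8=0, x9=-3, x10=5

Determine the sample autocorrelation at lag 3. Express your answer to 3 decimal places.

Mean x̄ = (-14 − 5 + 9 − 4 − 2 + 1 + 10 + 0 − 3 + 5)/10 = -0.3000
Σ(x_t−x̄)(x_{t+3}−x̄) = (50.6900) + (7.9900) + (12.0900) + (-38.1100) + (-0.5100) + (-3.5100) + (54.5900) = 83.2300
Denominator Σ(x_t−x̄)² = 456.1000
r_3 = 83.2300 / 456.1000 = 0.182

0.182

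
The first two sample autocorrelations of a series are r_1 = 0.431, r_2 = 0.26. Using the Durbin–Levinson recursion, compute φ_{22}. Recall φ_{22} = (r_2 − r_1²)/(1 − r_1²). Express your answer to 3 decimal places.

φ_{22} = (r_2 − r_1²) / (1 − r_1²)
r_1² = (0.431)² = 0.185761
Numerator = 0.26 − 0.1858 = 0.0742; denominator = 1 − 0.1858 = 0.8142
φ_{22} = 0.0742 / 0.8142 = 0.091

0.091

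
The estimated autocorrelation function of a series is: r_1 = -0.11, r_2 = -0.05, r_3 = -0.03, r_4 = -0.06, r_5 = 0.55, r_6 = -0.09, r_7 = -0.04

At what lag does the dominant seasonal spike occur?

5

The largest autocorrelation is r_5 = 0.55; the remaining lags stay at or below -0.03.
The dominant spike at lag 5 indicates a seasonal period of 5.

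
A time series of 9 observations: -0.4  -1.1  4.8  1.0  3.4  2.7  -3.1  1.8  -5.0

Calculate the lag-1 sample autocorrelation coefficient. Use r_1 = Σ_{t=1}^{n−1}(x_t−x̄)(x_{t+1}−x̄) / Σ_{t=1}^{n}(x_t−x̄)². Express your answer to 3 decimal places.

Mean x̄ = (-0.4 − 1.1 + 4.8 + 1.0 + 3.4 + 2.7 − 3.1 + 1.8 − 5.0)/9 = 0.4556
Numerator Σ_{t=1}^{8}(x_t−x̄)(x_{t+1}−x̄) = -14.9453
Denominator Σ(x_t−x̄)² = 80.2422
r_1 = -14.9453 / 80.2422 = -0.186

-0.186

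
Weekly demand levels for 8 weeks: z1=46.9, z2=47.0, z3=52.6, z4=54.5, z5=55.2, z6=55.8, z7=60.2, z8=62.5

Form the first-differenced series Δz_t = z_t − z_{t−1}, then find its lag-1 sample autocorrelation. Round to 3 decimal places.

First differences Δz: 0.1, 5.6, 1.9, 0.7, 0.6, 4.4, 2.3
Mean of differences = 2.2286
Numerator Σ(Δz_t−Δz̄)(Δz_{t+1}−Δz̄) = -8.6737
Denominator Σ(Δz_t−Δz̄)² = 25.7143
r_1(Δz) = -8.6737 / 25.7143 = -0.337

-0.337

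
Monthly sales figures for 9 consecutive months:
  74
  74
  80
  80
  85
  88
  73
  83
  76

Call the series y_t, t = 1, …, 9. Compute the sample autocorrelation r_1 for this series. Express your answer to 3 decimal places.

-0.049

Mean ȳ = (74 + 74 + 80 + 80 + 85 + 88 + 73 + 83 + 76)/9 = 79.2222
Numerator Σ_{t=1}^{8}(y_t−ȳ)(y_{t+1}−ȳ) = -11.2716
Denominator Σ(y_t−ȳ)² = 229.5556
r_1 = -11.2716 / 229.5556 = -0.049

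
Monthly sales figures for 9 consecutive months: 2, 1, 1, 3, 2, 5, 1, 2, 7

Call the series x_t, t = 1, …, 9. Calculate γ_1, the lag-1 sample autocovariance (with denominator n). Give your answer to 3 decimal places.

-0.457

Mean x̄ = (2 + 1 + 1 + 3 + 2 + 5 + 1 + 2 + 7)/9 = 2.6667
Σ_{t=1}^{8}(x_t−x̄)(x_{t+1}−x̄) = -4.1111
γ_1 = -4.1111 / 9 = -0.457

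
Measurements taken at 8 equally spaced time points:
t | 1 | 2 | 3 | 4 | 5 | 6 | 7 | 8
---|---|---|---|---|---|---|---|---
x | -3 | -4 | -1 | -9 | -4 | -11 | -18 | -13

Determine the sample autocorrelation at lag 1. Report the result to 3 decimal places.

0.435

Mean x̄ = (-3 − 4 − 1 − 9 − 4 − 11 − 18 − 13)/8 = -7.8750
Deviations from mean: 4.8750, 3.8750, 6.8750, -1.1250, 3.8750, -3.1250, -10.1250, -5.1250
Σ(x_t−x̄)(x_{t+1}−x̄) = (18.8906) + (26.6406) + (-7.7344) + (-4.3594) + (-12.1094) + (31.6406) + (51.8906) = 104.8594
Denominator Σ(x_t−x̄)² = 240.8750
r_1 = 104.8594 / 240.8750 = 0.435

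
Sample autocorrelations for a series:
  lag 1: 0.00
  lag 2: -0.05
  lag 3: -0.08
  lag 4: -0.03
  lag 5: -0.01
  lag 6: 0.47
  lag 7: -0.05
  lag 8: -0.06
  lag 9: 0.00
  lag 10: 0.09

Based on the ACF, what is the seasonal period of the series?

The largest autocorrelation is r_6 = 0.47; the remaining lags stay at or below 0.09.
The dominant spike at lag 6 indicates a seasonal period of 6.

6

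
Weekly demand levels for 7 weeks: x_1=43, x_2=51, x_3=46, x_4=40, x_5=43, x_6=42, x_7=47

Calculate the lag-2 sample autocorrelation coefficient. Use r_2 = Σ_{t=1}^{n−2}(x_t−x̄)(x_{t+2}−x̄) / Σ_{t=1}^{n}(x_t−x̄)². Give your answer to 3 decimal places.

Mean x̄ = (43 + 51 + 46 + 40 + 43 + 42 + 47)/7 = 44.5714
Deviations from mean: -1.5714, 6.4286, 1.4286, -4.5714, -1.5714, -2.5714, 2.4286
Σ(x_t−x̄)(x_{t+2}−x̄) = (-2.2449) + (-29.3878) + (-2.2449) + (11.7551) + (-3.8163) = -25.9388
Denominator Σ(x_t−x̄)² = 81.7143
r_2 = -25.9388 / 81.7143 = -0.317

-0.317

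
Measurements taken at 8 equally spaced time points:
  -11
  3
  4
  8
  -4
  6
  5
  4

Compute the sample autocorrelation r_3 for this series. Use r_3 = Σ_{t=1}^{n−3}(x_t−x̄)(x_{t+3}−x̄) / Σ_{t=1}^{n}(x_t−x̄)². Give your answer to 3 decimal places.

-0.255

Mean x̄ = (-11 + 3 + 4 + 8 − 4 + 6 + 5 + 4)/8 = 1.8750
Deviations from mean: -12.8750, 1.1250, 2.1250, 6.1250, -5.8750, 4.1250, 3.1250, 2.1250
Σ(x_t−x̄)(x_{t+3}−x̄) = (-78.8594) + (-6.6094) + (8.7656) + (19.1406) + (-12.4844) = -70.0469
Denominator Σ(x_t−x̄)² = 274.8750
r_3 = -70.0469 / 274.8750 = -0.255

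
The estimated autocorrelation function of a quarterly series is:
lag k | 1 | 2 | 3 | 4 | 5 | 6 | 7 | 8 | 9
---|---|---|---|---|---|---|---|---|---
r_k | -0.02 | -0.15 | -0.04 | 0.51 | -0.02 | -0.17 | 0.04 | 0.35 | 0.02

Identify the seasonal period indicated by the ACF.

4

The largest autocorrelation is r_4 = 0.51, with a weaker echo at lag 8 (0.35); the remaining lags stay at or below 0.04.
The dominant spike at lag 4 indicates a seasonal period of 4.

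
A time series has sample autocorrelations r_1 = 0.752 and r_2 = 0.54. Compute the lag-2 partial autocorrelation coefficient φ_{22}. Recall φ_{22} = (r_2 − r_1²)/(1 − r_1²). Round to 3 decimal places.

φ_{22} = (r_2 − r_1²) / (1 − r_1²)
r_1² = (0.752)² = 0.565504
Numerator = 0.54 − 0.5655 = -0.0255; denominator = 1 − 0.5655 = 0.4345
φ_{22} = -0.0255 / 0.4345 = -0.059

-0.059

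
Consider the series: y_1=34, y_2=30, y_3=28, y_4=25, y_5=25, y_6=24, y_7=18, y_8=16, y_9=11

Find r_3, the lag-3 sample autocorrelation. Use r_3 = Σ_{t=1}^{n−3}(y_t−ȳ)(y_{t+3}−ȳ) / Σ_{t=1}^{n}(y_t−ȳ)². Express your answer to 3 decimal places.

Mean ȳ = (34 + 30 + 28 + 25 + 25 + 24 + 18 + 16 + 11)/9 = 23.4444
Numerator Σ_{t=1}^{6}(y_t−ȳ)(y_{t+3}−ȳ) = 2.1852
Denominator Σ(y_t−ȳ)² = 420.2222
r_3 = 2.1852 / 420.2222 = 0.005

0.005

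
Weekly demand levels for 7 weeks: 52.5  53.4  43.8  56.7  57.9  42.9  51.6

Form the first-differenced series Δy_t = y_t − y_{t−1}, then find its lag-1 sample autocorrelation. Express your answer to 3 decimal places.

First differences Δy: 0.9, -9.6, 12.9, 1.2, -15.0, 8.7
Mean of differences = -0.1500
Numerator Σ(Δy_t−Δȳ)(Δy_{t+1}−Δȳ) = -267.0975
Denominator Σ(Δy_t−Δȳ)² = 561.3750
r_1(Δy) = -267.0975 / 561.3750 = -0.476

-0.476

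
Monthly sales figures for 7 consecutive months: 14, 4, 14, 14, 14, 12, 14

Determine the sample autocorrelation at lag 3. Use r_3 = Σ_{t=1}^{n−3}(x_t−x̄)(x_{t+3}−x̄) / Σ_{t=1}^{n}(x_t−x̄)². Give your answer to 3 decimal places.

-0.106

Mean x̄ = (14 + 4 + 14 + 14 + 14 + 12 + 14)/7 = 12.2857
Deviations from mean: 1.7143, -8.2857, 1.7143, 1.7143, 1.7143, -0.2857, 1.7143
Σ(x_t−x̄)(x_{t+3}−x̄) = (2.9388) + (-14.2041) + (-0.4898) + (2.9388) = -8.8163
Denominator Σ(x_t−x̄)² = 83.4286
r_3 = -8.8163 / 83.4286 = -0.106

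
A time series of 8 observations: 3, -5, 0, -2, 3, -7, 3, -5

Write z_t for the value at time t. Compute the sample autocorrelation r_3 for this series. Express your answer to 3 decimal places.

Mean z̄ = (3 − 5 + 0 − 2 + 3 − 7 + 3 − 5)/8 = -1.2500
Σ(z_t−z̄)(z_{t+3}−z̄) = (-3.1875) + (-15.9375) + (-7.1875) + (-3.1875) + (-15.9375) = -45.4375
Denominator Σ(z_t−z̄)² = 117.5000
r_3 = -45.4375 / 117.5000 = -0.387

-0.387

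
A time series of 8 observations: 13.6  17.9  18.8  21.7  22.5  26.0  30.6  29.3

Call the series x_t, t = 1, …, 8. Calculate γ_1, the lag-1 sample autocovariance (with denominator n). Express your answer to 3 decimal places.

18.028

Mean x̄ = (13.6 + 17.9 + 18.8 + 21.7 + 22.5 + 26.0 + 30.6 + 29.3)/8 = 22.5500
Deviations: -8.9500, -4.6500, -3.7500, -0.8500, -0.0500, 3.4500, 8.0500, 6.7500
Σ_{t=1}^{7}(x_t−x̄)(x_{t+1}−x̄) = 144.2225
γ_1 = 144.2225 / 8 = 18.028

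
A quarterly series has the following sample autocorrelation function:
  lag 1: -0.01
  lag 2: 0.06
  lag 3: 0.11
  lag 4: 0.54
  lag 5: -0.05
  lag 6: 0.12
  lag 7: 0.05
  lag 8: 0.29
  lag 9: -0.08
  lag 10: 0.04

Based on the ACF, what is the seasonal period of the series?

The largest autocorrelation is r_4 = 0.54, with a weaker echo at lag 8 (0.29); the remaining lags stay at or below 0.12.
The dominant spike at lag 4 indicates a seasonal period of 4.

4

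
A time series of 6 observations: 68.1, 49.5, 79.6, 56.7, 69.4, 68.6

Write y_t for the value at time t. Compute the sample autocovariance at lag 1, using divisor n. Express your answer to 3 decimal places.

Mean ȳ = (68.1 + 49.5 + 79.6 + 56.7 + 69.4 + 68.6)/6 = 65.3167
Σ_{t=1}^{5}(y_t−ȳ)(y_{t+1}−ȳ) = -414.7903
γ_1 = -414.7903 / 6 = -69.132

-69.132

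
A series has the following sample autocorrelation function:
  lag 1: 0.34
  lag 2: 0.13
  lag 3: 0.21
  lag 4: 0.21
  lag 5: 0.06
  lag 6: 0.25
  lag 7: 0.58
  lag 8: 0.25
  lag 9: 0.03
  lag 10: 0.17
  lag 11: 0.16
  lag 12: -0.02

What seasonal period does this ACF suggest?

The largest autocorrelation is r_7 = 0.58; the remaining lags stay at or below 0.34. The elevated value at lag 1 (0.34), dropping to 0.13 at lag 2, reflects decaying short-term dependence rather than seasonality.
The dominant spike at lag 7 indicates a seasonal period of 7.

7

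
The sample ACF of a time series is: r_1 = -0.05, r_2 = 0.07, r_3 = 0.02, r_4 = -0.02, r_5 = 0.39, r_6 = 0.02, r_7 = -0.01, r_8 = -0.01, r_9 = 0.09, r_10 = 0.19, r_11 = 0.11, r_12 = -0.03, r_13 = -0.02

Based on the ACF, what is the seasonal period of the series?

5

The largest autocorrelation is r_5 = 0.39, with a weaker echo at lag 10 (0.19); the remaining lags stay at or below 0.11.
The dominant spike at lag 5 indicates a seasonal period of 5.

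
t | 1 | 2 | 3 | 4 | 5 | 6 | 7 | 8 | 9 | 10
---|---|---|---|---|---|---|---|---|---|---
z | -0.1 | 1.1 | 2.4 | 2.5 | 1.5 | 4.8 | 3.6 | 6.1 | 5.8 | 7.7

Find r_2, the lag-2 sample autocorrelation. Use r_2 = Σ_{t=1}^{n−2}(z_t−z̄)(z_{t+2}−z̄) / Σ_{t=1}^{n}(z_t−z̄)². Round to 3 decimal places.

Mean z̄ = (-0.1 + 1.1 + 2.4 + 2.5 + 1.5 + 4.8 + 3.6 + 6.1 + 5.8 + 7.7)/10 = 3.5400
Numerator Σ_{t=1}^{8}(z_t−z̄)(z_{t+2}−z̄) = 21.5908
Denominator Σ(z_t−z̄)² = 56.3040
r_2 = 21.5908 / 56.3040 = 0.383

0.383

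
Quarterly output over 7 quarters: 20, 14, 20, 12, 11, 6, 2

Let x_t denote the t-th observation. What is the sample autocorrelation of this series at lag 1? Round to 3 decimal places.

Mean x̄ = (20 + 14 + 20 + 12 + 11 + 6 + 2)/7 = 12.1429
Deviations from mean: 7.8571, 1.8571, 7.8571, -0.1429, -1.1429, -6.1429, -10.1429
Numerator Σ_{t=1}^{6}(x_t−x̄)(x_{t+1}−x̄) = 97.5510
Denominator Σ(x_t−x̄)² = 268.8571
r_1 = 97.5510 / 268.8571 = 0.363

0.363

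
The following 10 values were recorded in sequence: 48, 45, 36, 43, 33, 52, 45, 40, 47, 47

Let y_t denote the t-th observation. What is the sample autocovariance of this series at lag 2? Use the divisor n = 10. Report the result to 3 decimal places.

Mean ȳ = (48 + 45 + 36 + 43 + 33 + 52 + 45 + 40 + 47 + 47)/10 = 43.6000
Σ_{t=1}^{8}(y_t−ȳ)(y_{t+2}−ȳ) = -11.3200
γ_2 = -11.3200 / 10 = -1.132

-1.132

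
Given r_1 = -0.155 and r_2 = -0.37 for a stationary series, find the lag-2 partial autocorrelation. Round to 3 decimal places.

φ_{22} = (r_2 − r_1²) / (1 − r_1²)
r_1² = (-0.155)² = 0.024025
Numerator = -0.37 − 0.0240 = -0.3940; denominator = 1 − 0.0240 = 0.9760
φ_{22} = -0.3940 / 0.9760 = -0.404

-0.404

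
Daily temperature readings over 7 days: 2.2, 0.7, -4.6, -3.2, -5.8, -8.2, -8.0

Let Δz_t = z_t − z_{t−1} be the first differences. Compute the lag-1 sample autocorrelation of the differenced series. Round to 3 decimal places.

-0.559

First differences Δz: -1.5, -5.3, 1.4, -2.6, -2.4, 0.2
Mean of differences = -1.7000
Numerator Σ(Δz_t−Δz̄)(Δz_{t+1}−Δz̄) = -15.3700
Denominator Σ(Δz_t−Δz̄)² = 27.5200
r_1(Δz) = -15.3700 / 27.5200 = -0.559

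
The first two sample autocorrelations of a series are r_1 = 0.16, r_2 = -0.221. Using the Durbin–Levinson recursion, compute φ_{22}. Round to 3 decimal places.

-0.253

φ_{22} = (r_2 − r_1²) / (1 − r_1²)
r_1² = (0.16)² = 0.0256
Numerator = -0.221 − 0.0256 = -0.2466; denominator = 1 − 0.0256 = 0.9744
φ_{22} = -0.2466 / 0.9744 = -0.253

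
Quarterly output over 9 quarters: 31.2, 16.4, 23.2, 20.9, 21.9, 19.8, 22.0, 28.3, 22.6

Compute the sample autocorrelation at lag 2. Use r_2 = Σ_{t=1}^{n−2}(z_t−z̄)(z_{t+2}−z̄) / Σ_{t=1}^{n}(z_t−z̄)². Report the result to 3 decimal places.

Mean z̄ = (31.2 + 16.4 + 23.2 + 20.9 + 21.9 + 19.8 + 22.0 + 28.3 + 22.6)/9 = 22.9222
Σ(z_t−z̄)(z_{t+2}−z̄) = (2.2994) + (13.1894) + (-0.2840) + (6.3138) + (0.9427) + (-16.7906) + (0.2972) = 5.9679
Denominator Σ(z_t−z̄)² = 155.8956
r_2 = 5.9679 / 155.8956 = 0.038

0.038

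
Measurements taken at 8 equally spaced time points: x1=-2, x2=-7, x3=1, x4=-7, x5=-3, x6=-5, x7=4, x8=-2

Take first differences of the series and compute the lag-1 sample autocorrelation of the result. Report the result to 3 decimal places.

-0.745

First differences Δx: -5, 8, -8, 4, -2, 9, -6
Mean of differences = 0.0000
Numerator Σ(Δx_t−Δx̄)(Δx_{t+1}−Δx̄) = -216.0000
Denominator Σ(Δx_t−Δx̄)² = 290.0000
r_1(Δx) = -216.0000 / 290.0000 = -0.745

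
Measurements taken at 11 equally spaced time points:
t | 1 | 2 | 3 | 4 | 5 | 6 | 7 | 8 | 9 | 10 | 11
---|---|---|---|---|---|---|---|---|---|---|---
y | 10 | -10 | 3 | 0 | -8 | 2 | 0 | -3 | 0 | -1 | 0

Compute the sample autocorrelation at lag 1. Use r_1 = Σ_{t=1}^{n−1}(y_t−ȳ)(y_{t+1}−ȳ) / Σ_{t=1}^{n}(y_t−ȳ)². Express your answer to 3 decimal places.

Mean ȳ = (10 − 10 + 3 + 0 − 8 + 2 + 0 − 3 + 0 − 1 + 0)/11 = -0.6364
Numerator Σ_{t=1}^{10}(y_t−ȳ)(y_{t+1}−ȳ) = -157.2231
Denominator Σ(y_t−ȳ)² = 282.5455
r_1 = -157.2231 / 282.5455 = -0.556

-0.556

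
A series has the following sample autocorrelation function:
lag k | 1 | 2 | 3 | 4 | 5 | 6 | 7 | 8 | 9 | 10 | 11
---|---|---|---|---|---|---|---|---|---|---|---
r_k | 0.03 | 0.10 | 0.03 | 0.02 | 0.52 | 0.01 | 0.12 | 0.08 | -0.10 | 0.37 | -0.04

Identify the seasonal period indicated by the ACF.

The largest autocorrelation is r_5 = 0.52, with a weaker echo at lag 10 (0.37); the remaining lags stay at or below 0.12.
The dominant spike at lag 5 indicates a seasonal period of 5.

5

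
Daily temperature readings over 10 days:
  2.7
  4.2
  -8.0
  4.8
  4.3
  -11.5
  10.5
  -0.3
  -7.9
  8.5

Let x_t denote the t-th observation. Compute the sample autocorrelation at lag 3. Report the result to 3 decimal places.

Mean x̄ = (2.7 + 4.2 − 8.0 + 4.8 + 4.3 − 11.5 + 10.5 − 0.3 − 7.9 + 8.5)/10 = 0.7300
Numerator Σ_{t=1}^{7}(x_t−x̄)(x_{t+3}−x̄) = 344.7183
Denominator Σ(x_t−x̄)² = 502.3810
r_3 = 344.7183 / 502.3810 = 0.686

0.686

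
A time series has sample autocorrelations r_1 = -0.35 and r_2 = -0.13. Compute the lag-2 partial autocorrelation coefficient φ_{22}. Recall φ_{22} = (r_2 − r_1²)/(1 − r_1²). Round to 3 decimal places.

φ_{22} = (r_2 − r_1²) / (1 − r_1²)
r_1² = (-0.35)² = 0.1225
Numerator = -0.13 − 0.1225 = -0.2525; denominator = 1 − 0.1225 = 0.8775
φ_{22} = -0.2525 / 0.8775 = -0.288

-0.288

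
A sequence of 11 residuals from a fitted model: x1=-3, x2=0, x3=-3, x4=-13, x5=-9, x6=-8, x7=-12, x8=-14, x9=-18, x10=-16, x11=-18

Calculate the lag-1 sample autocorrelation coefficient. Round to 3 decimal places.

0.631

Mean x̄ = (-3 + 0 − 3 − 13 − 9 − 8 − 12 − 14 − 18 − 16 − 18)/11 = -10.3636
Numerator Σ_{t=1}^{10}(x_t−x̄)(x_{t+1}−x̄) = 248.7769
Denominator Σ(x_t−x̄)² = 394.5455
r_1 = 248.7769 / 394.5455 = 0.631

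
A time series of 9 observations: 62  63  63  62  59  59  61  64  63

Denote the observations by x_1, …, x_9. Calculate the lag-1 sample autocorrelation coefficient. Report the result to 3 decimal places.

Mean x̄ = (62 + 63 + 63 + 62 + 59 + 59 + 61 + 64 + 63)/9 = 61.7778
Numerator Σ_{t=1}^{8}(x_t−x̄)(x_{t+1}−x̄) = 12.2840
Denominator Σ(x_t−x̄)² = 25.5556
r_1 = 12.2840 / 25.5556 = 0.481

0.481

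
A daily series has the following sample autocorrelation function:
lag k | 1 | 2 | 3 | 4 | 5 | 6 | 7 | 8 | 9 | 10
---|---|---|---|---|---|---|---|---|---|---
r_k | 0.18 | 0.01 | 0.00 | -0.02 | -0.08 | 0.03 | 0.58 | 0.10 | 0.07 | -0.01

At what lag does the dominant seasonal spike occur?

7

The largest autocorrelation is r_7 = 0.58; the remaining lags stay at or below 0.18.
The dominant spike at lag 7 indicates a seasonal period of 7.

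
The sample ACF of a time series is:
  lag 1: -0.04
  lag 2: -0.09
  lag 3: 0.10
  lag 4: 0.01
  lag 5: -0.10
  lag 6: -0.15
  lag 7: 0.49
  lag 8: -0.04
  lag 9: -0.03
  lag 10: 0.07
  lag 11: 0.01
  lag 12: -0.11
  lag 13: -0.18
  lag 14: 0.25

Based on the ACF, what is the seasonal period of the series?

The largest autocorrelation is r_7 = 0.49, with a weaker echo at lag 14 (0.25); the remaining lags stay at or below 0.10.
The dominant spike at lag 7 indicates a seasonal period of 7.

7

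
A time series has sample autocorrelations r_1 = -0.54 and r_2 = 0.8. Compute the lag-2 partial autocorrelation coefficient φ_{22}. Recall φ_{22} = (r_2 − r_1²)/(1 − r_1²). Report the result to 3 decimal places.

φ_{22} = (r_2 − r_1²) / (1 − r_1²)
r_1² = (-0.54)² = 0.2916
Numerator = 0.8 − 0.2916 = 0.5084; denominator = 1 − 0.2916 = 0.7084
φ_{22} = 0.5084 / 0.7084 = 0.718

0.718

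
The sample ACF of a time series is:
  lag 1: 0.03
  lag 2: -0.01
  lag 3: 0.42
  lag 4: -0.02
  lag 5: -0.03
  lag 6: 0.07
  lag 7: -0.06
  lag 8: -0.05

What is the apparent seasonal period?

The largest autocorrelation is r_3 = 0.42; the remaining lags stay at or below 0.07.
The dominant spike at lag 3 indicates a seasonal period of 3.

3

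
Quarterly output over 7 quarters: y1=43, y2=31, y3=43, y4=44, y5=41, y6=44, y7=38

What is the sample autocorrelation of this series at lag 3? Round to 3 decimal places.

Mean ȳ = (43 + 31 + 43 + 44 + 41 + 44 + 38)/7 = 40.5714
Numerator Σ_{t=1}^{4}(y_t−ȳ)(y_{t+3}−ȳ) = 3.7347
Denominator Σ(y_t−ȳ)² = 133.7143
r_3 = 3.7347 / 133.7143 = 0.028

0.028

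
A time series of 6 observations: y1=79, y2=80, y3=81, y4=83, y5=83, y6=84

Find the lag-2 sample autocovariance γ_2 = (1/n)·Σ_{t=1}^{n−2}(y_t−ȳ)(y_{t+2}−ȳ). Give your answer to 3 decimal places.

0.296

Mean ȳ = (79 + 80 + 81 + 83 + 83 + 84)/6 = 81.6667
Σ_{t=1}^{4}(y_t−ȳ)(y_{t+2}−ȳ) = 1.7778
γ_2 = 1.7778 / 6 = 0.296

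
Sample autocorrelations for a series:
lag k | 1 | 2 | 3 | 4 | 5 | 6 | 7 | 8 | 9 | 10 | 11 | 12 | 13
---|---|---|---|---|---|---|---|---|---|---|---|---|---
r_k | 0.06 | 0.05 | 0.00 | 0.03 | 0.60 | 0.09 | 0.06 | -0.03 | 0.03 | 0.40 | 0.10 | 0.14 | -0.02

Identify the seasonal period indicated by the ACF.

5

The largest autocorrelation is r_5 = 0.60, with a weaker echo at lag 10 (0.40); the remaining lags stay at or below 0.14.
The dominant spike at lag 5 indicates a seasonal period of 5.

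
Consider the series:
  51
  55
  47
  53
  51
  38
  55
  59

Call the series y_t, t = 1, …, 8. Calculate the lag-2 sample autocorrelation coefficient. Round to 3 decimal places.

Mean ȳ = (51 + 55 + 47 + 53 + 51 + 38 + 55 + 59)/8 = 51.1250
Σ(y_t−ȳ)(y_{t+2}−ȳ) = (0.5156) + (7.2656) + (0.5156) + (-24.6094) + (-0.4844) + (-103.3594) = -120.1563
Denominator Σ(y_t−ȳ)² = 284.8750
r_2 = -120.1563 / 284.8750 = -0.422

-0.422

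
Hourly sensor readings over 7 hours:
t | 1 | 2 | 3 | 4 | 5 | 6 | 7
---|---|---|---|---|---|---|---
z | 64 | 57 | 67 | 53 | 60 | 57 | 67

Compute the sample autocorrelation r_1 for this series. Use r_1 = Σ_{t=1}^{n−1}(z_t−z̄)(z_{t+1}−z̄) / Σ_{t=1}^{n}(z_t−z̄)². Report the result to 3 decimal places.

-0.559

Mean z̄ = (64 + 57 + 67 + 53 + 60 + 57 + 67)/7 = 60.7143
Deviations from mean: 3.2857, -3.7143, 6.2857, -7.7143, -0.7143, -3.7143, 6.2857
Numerator Σ_{t=1}^{6}(z_t−z̄)(z_{t+1}−z̄) = -99.2245
Denominator Σ(z_t−z̄)² = 177.4286
r_1 = -99.2245 / 177.4286 = -0.559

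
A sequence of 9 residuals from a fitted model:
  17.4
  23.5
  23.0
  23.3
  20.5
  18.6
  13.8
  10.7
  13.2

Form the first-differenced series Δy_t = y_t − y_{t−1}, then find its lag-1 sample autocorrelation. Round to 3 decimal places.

First differences Δy: 6.1, -0.5, 0.3, -2.8, -1.9, -4.8, -3.1, 2.5
Mean of differences = -0.5250
Numerator Σ(Δy_t−Δȳ)(Δy_{t+1}−Δȳ) = 10.5344
Denominator Σ(Δy_t−Δȳ)² = 85.6950
r_1(Δy) = 10.5344 / 85.6950 = 0.123

0.123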